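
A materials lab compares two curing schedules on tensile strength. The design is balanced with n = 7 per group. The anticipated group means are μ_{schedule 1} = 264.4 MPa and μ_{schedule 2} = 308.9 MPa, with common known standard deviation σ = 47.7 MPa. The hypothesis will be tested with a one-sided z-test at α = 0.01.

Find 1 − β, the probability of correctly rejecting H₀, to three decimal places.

Standardized effect: d = |μ_{schedule 1} − μ_{schedule 2}| / σ = |264.4 − 308.9| / 47.7 = 0.9329
Noncentrality parameter: λ = d·√(n/2) = 0.9329 × √(7/2) = 1.7453
Critical value for a one-sided test at α = 0.01: z_α = 2.326.
Power = Φ(λ − 2.326) = Φ(-0.581) = 0.2806.

Power ≈ 0.281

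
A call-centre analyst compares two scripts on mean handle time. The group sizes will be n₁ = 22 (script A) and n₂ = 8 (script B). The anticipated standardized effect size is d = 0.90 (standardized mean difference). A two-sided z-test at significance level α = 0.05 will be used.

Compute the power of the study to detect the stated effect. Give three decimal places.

Noncentrality parameter: δ = d / √(1/n₁ + 1/n₂) = 0.90 / √(1/22 + 1/8) = 2.1799
Critical value for a two-sided test at α = 0.05: z_{α/2} = 1.960.
Power = Φ(δ − 1.960) + Φ(−δ − 1.960) = Φ(0.220) + Φ(-4.140) = 0.5870 + 0.0000 = 0.5871.

Power ≈ 0.587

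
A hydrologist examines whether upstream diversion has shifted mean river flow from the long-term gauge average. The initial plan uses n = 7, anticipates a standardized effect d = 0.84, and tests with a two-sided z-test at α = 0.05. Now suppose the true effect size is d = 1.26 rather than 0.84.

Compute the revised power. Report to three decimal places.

With d = 1.26: δ = d·√n = 1.26 × √7 = 3.3336. Critical value z_{0.025} = 1.960.
Revised power = Φ(δ − 1.960) + Φ(−δ − 1.960) = Φ(1.374) + Φ(-5.294) = 0.9152 + 0.0000 = 0.9152.

Power ≈ 0.915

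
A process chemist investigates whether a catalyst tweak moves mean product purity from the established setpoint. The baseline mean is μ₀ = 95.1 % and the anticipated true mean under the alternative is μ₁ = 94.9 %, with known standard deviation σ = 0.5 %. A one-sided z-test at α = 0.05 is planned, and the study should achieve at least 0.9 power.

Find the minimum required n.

Standardized effect: d = |μ₁ − μ₀| / σ = |94.9 − 95.1| / 0.5 = 0.4000
For power 0.9 need Φ(δ − z_{0.05}) = 0.9, so δ = z_{0.05} + z_{0.10} = 1.645 + 1.282 = 2.926.
δ = d·√n ⇒ n = (δ/d)² = (2.926 / 0.4000)² = 53.52.
Round up to the next whole unit.

n = 54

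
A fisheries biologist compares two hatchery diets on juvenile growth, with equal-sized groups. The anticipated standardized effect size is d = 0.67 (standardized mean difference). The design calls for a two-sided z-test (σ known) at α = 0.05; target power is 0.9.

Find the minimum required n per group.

n = 47 per group

For power 0.9 need Φ(δ − z_{0.025}) = 0.9, so δ = z_{0.025} + z_{0.10} = 1.960 + 1.282 = 3.242.
(For δ > 0 the lower-tail rejection region contributes negligibly to power, so the one-term inversion is standard.)
δ = d·√(n/2) ⇒ n = 2(δ/d)² = 2 × (3.242 / 0.67)² = 46.81.
Round up to the next whole unit.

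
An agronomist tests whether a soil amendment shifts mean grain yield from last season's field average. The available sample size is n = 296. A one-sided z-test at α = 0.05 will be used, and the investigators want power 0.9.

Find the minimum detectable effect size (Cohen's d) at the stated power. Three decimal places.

d ≈ 0.170

Need Φ(δ − 1.645) = 0.9, so δ = 1.645 + 1.282 = 2.926.
δ = d·√n ⇒ d = δ/√n = 2.926/√296 = 0.1701.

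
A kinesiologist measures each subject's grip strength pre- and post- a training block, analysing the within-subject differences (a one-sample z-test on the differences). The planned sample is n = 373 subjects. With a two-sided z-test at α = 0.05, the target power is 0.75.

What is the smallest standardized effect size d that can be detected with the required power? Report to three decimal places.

d ≈ 0.136

Need Φ(δ − 1.960) = 0.75, so δ = 1.960 + 0.674 = 2.634.
(Lower-tail contribution to power is negligible for δ > 0.)
δ = d·√n ⇒ d = δ/√n = 2.634/√373 = 0.1364.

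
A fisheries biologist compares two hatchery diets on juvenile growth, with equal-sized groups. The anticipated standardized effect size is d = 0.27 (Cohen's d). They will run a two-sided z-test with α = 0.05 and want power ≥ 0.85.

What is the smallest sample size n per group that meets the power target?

Set Φ(δ − 1.960) = 0.85; then δ − 1.960 = Φ⁻¹(0.85) = 1.036, giving δ = 2.996.
(For δ > 0 the lower-tail rejection region contributes negligibly to power, so the one-term inversion is standard.)
δ = d·√(n/2) ⇒ n = 2(δ/d)² = 2 × (2.996 / 0.27)² = 246.32.
Round up to the next whole unit.

n = 247 per group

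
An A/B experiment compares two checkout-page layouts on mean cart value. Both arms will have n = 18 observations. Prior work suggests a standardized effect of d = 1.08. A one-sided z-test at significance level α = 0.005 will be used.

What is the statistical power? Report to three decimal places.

Noncentrality parameter: δ = d·√(n/2) = 1.08 × √(18/2) = 3.2400
One-sided α = 0.005 → critical value z_{0.005} = 2.576.
Power = Φ(δ − 2.576) = Φ(0.664) = 0.7467.

Power ≈ 0.747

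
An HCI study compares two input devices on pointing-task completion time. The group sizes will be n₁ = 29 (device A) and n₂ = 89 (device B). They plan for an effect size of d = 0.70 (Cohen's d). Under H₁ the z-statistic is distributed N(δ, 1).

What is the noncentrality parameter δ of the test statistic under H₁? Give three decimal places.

δ = d / √(1/n₁ + 1/n₂) = 0.70 / √(1/29 + 1/89) = 3.2738

δ ≈ 3.274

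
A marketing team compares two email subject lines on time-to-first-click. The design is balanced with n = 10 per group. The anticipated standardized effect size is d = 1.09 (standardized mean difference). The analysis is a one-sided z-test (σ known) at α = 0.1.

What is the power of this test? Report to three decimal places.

Noncentrality parameter: λ = d·√(n/2) = 1.09 × √(10/2) = 2.4373
One-sided α = 0.1 → critical value z_{0.1} = 1.282.
Power = Φ(λ − 1.282) = Φ(1.156) = 0.8761.

Power ≈ 0.876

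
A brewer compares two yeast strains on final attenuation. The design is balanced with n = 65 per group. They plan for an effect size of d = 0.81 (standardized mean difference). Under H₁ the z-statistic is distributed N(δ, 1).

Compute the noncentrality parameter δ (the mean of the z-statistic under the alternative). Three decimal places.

δ ≈ 4.618

The noncentrality parameter scales effect size by the design's sample-size factor: δ = d·√(n/2) = 0.81 × √(65/2) = 4.6177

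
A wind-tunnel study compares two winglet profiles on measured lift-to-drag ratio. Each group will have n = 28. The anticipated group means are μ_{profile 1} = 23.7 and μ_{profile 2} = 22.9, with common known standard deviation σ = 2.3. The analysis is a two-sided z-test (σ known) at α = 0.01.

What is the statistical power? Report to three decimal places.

Standardized effect: d = |μ_{profile 1} − μ_{profile 2}| / σ = |23.7 − 22.9| / 2.3 = 0.3478
Noncentrality parameter: δ = d·√(n/2) = 0.3478 × √(28/2) = 1.3014
Two-sided α = 0.01 → critical value z_{0.005} = 2.576.
Power = Φ(δ − 2.576) + Φ(−δ − 2.576) = Φ(-1.274) + Φ(-3.877) = 0.1013 + 0.0001 = 0.1013.

Power ≈ 0.101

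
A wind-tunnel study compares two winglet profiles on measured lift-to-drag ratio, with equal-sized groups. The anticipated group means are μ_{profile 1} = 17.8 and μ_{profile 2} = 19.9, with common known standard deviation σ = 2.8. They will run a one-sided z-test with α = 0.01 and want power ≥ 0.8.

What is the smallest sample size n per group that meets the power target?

Standardized effect: d = |μ_{profile 1} − μ_{profile 2}| / σ = |17.8 − 19.9| / 2.8 = 0.7500
For power 0.8 need Φ(δ − z_{0.01}) = 0.8, so δ = z_{0.01} + z_{0.20} = 2.326 + 0.842 = 3.168.
δ = d·√(n/2) ⇒ n = 2(δ/d)² = 2 × (3.168 / 0.7500)² = 35.68.
Rounding up, n = 36 per group.

n = 36 per group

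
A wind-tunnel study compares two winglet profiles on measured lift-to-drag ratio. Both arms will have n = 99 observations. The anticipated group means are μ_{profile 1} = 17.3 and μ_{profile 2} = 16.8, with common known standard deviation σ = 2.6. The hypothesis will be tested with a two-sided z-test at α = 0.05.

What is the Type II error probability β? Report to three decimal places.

Standardized effect: d = |μ_{profile 1} − μ_{profile 2}| / σ = |17.3 − 16.8| / 2.6 = 0.1923
Noncentrality parameter: δ = d·√(n/2) = 0.1923 × √(99/2) = 1.3530
Critical value for a two-sided test at α = 0.05: z_{α/2} = 1.960.
Power = Φ(δ − 1.960) + Φ(−δ − 1.960) = Φ(-0.607) + Φ(-3.313) = 0.2719 + 0.0005 = 0.2724.
Type II error: β = 1 − power = 1 − 0.2724 = 0.7276.

β ≈ 0.728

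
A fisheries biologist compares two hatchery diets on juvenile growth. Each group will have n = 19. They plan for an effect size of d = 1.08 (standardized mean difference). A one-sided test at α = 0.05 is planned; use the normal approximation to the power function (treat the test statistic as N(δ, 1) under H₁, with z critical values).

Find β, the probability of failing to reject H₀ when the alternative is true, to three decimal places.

β ≈ 0.046

Noncentrality parameter: δ = d·√(n/2) = 1.08 × √(19/2) = 3.3288
One-sided α = 0.05 → critical value z_{0.05} = 1.645.
Power = P(Z > 1.645 − δ) = Φ(1.684) = 0.9539.
Type II error: β = 1 − power = 1 − 0.9539 = 0.0461.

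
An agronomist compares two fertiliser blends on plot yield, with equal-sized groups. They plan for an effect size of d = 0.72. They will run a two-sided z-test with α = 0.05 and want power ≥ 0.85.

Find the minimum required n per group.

Set Φ(δ − 1.960) = 0.85; then δ − 1.960 = Φ⁻¹(0.85) = 1.036, giving δ = 2.996.
(The Φ(−δ − z_{α/2}) term is vanishingly small for δ > 0 and is dropped in the standard sample-size formula.)
δ = d·√(n/2) ⇒ n = 2(δ/d)² = 2 × (2.996 / 0.72)² = 34.64.
Rounding up, n = 35 per group.

n = 35 per group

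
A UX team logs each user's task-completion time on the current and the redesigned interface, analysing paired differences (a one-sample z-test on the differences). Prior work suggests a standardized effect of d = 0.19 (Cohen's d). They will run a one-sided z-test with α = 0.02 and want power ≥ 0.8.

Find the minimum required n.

Set Φ(δ − 2.054) = 0.8; then δ − 2.054 = Φ⁻¹(0.8) = 0.842, giving δ = 2.895.
δ = d·√n ⇒ n = (δ/d)² = (2.895 / 0.19)² = 232.22.
Rounding up, n = 233.

n = 233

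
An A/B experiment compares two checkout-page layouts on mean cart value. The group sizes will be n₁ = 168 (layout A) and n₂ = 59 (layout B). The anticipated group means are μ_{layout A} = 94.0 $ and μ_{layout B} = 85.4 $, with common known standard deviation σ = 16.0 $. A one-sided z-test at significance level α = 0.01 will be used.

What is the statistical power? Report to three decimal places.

Standardized effect: d = |μ_{layout A} − μ_{layout B}| / σ = |94.0 − 85.4| / 16.0 = 0.5375
Noncentrality parameter: δ = d / √(1/n₁ + 1/n₂) = 0.5375 / √(1/168 + 1/59) = 3.5518
One-sided α = 0.01 → critical value z_{0.01} = 2.326.
Power = Φ(δ − 2.326) = Φ(1.225) = 0.8898.

Power ≈ 0.890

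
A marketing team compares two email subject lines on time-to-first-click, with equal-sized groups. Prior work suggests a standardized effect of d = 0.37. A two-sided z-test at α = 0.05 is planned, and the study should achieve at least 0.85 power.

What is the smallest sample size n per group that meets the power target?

For power 0.85 need Φ(δ − z_{0.025}) = 0.85, so δ = z_{0.025} + z_{0.15} = 1.960 + 1.036 = 2.996.
(Ignoring the negligible lower-tail rejection probability gives the usual closed-form inversion.)
δ = d·√(n/2) ⇒ n = 2(δ/d)² = 2 × (2.996 / 0.37)² = 131.17.
Rounding up, n = 132 per group.

n = 132 per group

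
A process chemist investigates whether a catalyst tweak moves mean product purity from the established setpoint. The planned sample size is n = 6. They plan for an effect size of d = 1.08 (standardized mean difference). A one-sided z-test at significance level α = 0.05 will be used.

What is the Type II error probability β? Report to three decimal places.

Noncentrality parameter: δ = d·√n = 1.08 × √6 = 2.6454
One-sided α = 0.05 → critical value z_{0.05} = 1.645.
Power = P(Z > 1.645 − δ) = Φ(1.001) = 0.8415.
Type II error: β = 1 − power = 1 − 0.8415 = 0.1585.

β ≈ 0.159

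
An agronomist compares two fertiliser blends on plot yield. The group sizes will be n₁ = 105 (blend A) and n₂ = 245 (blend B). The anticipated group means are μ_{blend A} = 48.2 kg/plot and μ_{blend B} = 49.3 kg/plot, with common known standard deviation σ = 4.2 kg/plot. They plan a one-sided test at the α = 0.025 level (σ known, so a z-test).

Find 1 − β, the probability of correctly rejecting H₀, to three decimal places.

Power ≈ 0.612

Standardized effect: d = |μ_{blend A} − μ_{blend B}| / σ = |48.2 − 49.3| / 4.2 = 0.2619
Noncentrality parameter: δ = d / √(1/n₁ + 1/n₂) = 0.2619 / √(1/105 + 1/245) = 2.2454
Critical value for a one-sided test at α = 0.025: z_α = 1.960.
Power = P(Z > 1.960 − δ) = Φ(0.285) = 0.6123.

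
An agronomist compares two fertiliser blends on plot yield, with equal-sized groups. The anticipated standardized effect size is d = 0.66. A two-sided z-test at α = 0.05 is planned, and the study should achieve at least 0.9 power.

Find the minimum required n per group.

For power 0.9 need Φ(δ − z_{0.025}) = 0.9, so δ = z_{0.025} + z_{0.10} = 1.960 + 1.282 = 3.242.
(For δ > 0 the lower-tail rejection region contributes negligibly to power, so the one-term inversion is standard.)
δ = d·√(n/2) ⇒ n = 2(δ/d)² = 2 × (3.242 / 0.66)² = 48.24.
Rounding up, n = 49 per group.

n = 49 per group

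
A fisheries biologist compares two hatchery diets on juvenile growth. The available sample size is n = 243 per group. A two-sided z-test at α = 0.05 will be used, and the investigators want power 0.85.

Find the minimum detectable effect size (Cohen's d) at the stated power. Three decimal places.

d ≈ 0.272

Required noncentrality: δ = z_{0.025} + z_{0.15} = 1.960 + 1.036 = 2.996.
(Lower-tail contribution to power is negligible for δ > 0.)
δ = d·√(n/2) ⇒ d = δ/√(n/2) = 2.996/√(243/2) = 0.2718.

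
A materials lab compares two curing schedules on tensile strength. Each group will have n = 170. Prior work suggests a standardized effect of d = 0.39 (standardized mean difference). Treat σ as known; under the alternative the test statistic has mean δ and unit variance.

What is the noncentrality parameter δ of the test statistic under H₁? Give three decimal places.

δ = d·√(n/2) = 0.39 × √(170/2) = 3.5956

δ ≈ 3.596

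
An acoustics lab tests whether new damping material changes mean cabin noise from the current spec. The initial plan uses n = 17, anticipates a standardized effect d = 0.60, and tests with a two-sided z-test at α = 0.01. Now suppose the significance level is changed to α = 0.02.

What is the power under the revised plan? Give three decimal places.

Power ≈ 0.559

δ = d·√n = 0.60 × √17 = 2.4739 (unchanged). New critical value: z_{0.01} = 2.326.
Revised power = Φ(δ − 2.326) + Φ(−δ − 2.326) = Φ(0.148) + Φ(-4.800) = 0.5586 + 0.0000 = 0.5586.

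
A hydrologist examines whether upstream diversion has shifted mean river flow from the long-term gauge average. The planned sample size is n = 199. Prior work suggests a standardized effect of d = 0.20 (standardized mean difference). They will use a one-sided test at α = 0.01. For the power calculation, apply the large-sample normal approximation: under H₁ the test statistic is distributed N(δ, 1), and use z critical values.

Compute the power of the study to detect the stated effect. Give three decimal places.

Power ≈ 0.690

Noncentrality parameter: δ = d·√n = 0.20 × √199 = 2.8213
Critical value for a one-sided test at α = 0.01: z_α = 2.326.
Power = Φ(δ − 2.326) = Φ(0.495) = 0.6897.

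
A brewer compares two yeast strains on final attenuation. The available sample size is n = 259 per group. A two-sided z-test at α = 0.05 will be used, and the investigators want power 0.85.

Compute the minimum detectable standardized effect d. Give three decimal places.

d ≈ 0.263

Required noncentrality: δ = z_{0.025} + z_{0.15} = 1.960 + 1.036 = 2.996.
(The second rejection-region term Φ(−δ − z_{α/2}) is negligible and dropped.)
δ = d·√(n/2) ⇒ d = δ/√(n/2) = 2.996/√(259/2) = 0.2633.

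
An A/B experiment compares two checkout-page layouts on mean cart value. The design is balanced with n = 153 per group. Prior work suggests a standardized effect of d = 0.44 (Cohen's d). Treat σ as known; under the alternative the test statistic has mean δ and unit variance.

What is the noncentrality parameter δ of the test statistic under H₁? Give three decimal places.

The noncentrality parameter scales effect size by the design's sample-size factor: δ = d·√(n/2) = 0.44 × √(153/2) = 3.8484

δ ≈ 3.848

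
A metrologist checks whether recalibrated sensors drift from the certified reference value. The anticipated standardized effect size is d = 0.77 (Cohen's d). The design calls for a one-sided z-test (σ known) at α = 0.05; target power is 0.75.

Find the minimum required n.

For power 0.75 need Φ(δ − z_{0.05}) = 0.75, so δ = z_{0.05} + z_{0.25} = 1.645 + 0.674 = 2.319.
δ = d·√n ⇒ n = (δ/d)² = (2.319 / 0.77)² = 9.07.
Rounding up, n = 10.

n = 10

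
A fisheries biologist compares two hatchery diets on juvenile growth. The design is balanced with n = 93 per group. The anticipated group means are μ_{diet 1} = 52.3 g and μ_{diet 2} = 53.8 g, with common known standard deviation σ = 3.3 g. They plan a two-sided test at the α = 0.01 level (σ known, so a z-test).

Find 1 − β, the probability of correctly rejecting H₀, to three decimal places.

Power ≈ 0.700

Standardized effect: d = |μ_{diet 1} − μ_{diet 2}| / σ = |52.3 − 53.8| / 3.3 = 0.4545
Noncentrality parameter: δ = d·√(n/2) = 0.4545 × √(93/2) = 3.0996
Critical value for a two-sided test at α = 0.01: z_{α/2} = 2.576.
Power = Φ(δ − 2.576) + Φ(−δ − 2.576) = Φ(0.524) + Φ(-5.675) = 0.6998 + 0.0000 = 0.6998.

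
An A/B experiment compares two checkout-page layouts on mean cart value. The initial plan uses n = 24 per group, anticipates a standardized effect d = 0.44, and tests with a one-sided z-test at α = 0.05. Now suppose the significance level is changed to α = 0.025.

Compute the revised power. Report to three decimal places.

Power ≈ 0.332

δ = d·√(n/2) = 0.44 × √(24/2) = 1.5242 (unchanged). New critical value: z_{0.025} = 1.960.
Revised power = P(Z > 1.960 − δ) = Φ(-0.436) = 0.3315.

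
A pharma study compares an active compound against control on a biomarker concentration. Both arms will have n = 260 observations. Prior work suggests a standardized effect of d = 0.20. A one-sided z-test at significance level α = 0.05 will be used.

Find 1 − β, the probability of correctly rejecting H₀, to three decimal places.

Noncentrality parameter: δ = d·√(n/2) = 0.20 × √(260/2) = 2.2804
Critical value for a one-sided test at α = 0.05: z_α = 1.645.
Power = P(Z > 1.645 − δ) = Φ(0.635) = 0.7374.

Power ≈ 0.737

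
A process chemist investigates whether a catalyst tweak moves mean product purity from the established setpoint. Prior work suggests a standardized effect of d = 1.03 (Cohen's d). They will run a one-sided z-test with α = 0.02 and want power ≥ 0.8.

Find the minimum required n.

n = 8

For power 0.8 need Φ(δ − z_{0.02}) = 0.8, so δ = z_{0.02} + z_{0.20} = 2.054 + 0.842 = 2.895.
δ = d·√n ⇒ n = (δ/d)² = (2.895 / 1.03)² = 7.90.
Round up to the next whole unit.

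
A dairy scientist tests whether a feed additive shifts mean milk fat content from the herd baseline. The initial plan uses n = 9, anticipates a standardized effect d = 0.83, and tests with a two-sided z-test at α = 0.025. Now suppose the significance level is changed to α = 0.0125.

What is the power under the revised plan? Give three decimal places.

δ = d·√n = 0.83 × √9 = 2.4900 (unchanged). New critical value: z_{0.0063} = 2.498.
Revised power = Φ(δ − 2.498) + Φ(−δ − 2.498) = Φ(-0.008) + Φ(-4.988) = 0.4969 + 0.0000 = 0.4969.

Power ≈ 0.497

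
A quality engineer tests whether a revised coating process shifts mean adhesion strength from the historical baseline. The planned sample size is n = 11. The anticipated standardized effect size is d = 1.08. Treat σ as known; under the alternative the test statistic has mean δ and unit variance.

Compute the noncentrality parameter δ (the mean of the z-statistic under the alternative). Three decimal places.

δ = d·√n = 1.08 × √11 = 3.5820

δ ≈ 3.582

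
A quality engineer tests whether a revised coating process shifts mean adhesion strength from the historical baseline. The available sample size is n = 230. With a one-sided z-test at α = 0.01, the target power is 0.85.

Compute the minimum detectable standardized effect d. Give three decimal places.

Need Φ(δ − 2.326) = 0.85, so δ = 2.326 + 1.036 = 3.363.
δ = d·√n ⇒ d = δ/√n = 3.363/√230 = 0.2217.

d ≈ 0.222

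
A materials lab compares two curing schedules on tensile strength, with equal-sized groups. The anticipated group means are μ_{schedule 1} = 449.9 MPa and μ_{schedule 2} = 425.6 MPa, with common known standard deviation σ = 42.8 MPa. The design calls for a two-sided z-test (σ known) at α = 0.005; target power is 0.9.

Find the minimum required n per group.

Standardized effect: d = |μ_{schedule 1} − μ_{schedule 2}| / σ = |449.9 − 425.6| / 42.8 = 0.5678
Set Φ(δ − 2.807) = 0.9; then δ − 2.807 = Φ⁻¹(0.9) = 1.282, giving δ = 4.089.
(For δ > 0 the lower-tail rejection region contributes negligibly to power, so the one-term inversion is standard.)
δ = d·√(n/2) ⇒ n = 2(δ/d)² = 2 × (4.089 / 0.5678)² = 103.72.
Rounding up, n = 104 per group.

n = 104 per group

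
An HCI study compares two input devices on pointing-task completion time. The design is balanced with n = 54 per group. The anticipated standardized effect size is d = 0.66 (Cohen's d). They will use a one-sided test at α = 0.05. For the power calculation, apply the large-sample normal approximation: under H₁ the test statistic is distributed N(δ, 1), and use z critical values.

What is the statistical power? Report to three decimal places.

Noncentrality parameter: δ = d·√(n/2) = 0.66 × √(54/2) = 3.4295
Critical value for a one-sided test at α = 0.05: z_α = 1.645.
Power = Φ(δ − 1.645) = Φ(1.785) = 0.9628.

Power ≈ 0.963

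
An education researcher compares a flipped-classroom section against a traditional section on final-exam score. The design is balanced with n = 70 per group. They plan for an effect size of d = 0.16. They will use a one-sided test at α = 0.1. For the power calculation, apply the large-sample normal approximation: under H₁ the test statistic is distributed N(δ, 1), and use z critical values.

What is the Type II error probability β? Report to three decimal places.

β ≈ 0.631

Noncentrality parameter: δ = d·√(n/2) = 0.16 × √(70/2) = 0.9466
Critical value for a one-sided test at α = 0.1: z_α = 1.282.
Power = Φ(δ − 1.282) = Φ(-0.335) = 0.3688.
Type II error: β = 1 − power = 1 − 0.3688 = 0.6312.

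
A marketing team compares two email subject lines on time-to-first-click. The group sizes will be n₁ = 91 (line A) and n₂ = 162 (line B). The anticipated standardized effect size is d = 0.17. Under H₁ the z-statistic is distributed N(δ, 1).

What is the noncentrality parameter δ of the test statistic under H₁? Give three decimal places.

δ ≈ 1.298

δ = d / √(1/n₁ + 1/n₂) = 0.17 / √(1/91 + 1/162) = 1.2977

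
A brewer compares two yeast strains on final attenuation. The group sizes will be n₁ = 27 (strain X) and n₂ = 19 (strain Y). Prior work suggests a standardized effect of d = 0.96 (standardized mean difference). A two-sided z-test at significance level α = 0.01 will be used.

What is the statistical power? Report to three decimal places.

Noncentrality parameter: δ = d / √(1/n₁ + 1/n₂) = 0.96 / √(1/27 + 1/19) = 3.2059
Critical value for a two-sided test at α = 0.01: z_{α/2} = 2.576.
Power = Φ(δ − 2.576) + Φ(−δ − 2.576) = Φ(0.630) + Φ(-5.782) = 0.7357 + 0.0000 = 0.7357.

Power ≈ 0.736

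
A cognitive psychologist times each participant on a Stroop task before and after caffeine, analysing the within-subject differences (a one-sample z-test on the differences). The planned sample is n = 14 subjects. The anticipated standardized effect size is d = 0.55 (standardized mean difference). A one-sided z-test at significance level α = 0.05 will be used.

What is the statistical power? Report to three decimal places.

Noncentrality parameter: δ = d·√n = 0.55 × √14 = 2.0579
Critical value for a one-sided test at α = 0.05: z_α = 1.645.
Power = Φ(δ − 1.645) = Φ(0.413) = 0.6602.

Power ≈ 0.660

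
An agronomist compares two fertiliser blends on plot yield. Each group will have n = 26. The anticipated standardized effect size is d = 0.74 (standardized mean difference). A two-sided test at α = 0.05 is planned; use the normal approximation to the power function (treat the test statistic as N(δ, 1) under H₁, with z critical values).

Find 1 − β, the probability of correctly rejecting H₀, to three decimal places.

Power ≈ 0.761

Noncentrality parameter: λ = d·√(n/2) = 0.74 × √(26/2) = 2.6681
Critical value for a two-sided test at α = 0.05: z_{α/2} = 1.960.
Power = Φ(λ − 1.960) + Φ(−λ − 1.960) = Φ(0.708) + Φ(-4.628) = 0.7606 + 0.0000 = 0.7606.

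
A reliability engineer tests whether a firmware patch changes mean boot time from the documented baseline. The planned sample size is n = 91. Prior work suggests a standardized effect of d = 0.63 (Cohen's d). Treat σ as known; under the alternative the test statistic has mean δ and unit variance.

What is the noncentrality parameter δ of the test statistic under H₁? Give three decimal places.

δ ≈ 6.010

The noncentrality parameter scales effect size by the design's sample-size factor: δ = d·√n = 0.63 × √91 = 6.0098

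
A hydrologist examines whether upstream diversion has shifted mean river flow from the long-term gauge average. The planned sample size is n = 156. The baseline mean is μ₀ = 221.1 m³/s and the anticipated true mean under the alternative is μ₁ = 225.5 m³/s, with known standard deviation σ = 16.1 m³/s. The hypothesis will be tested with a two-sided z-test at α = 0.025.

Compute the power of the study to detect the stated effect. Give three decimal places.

Standardized effect: d = |μ₁ − μ₀| / σ = |225.5 − 221.1| / 16.1 = 0.2733
Noncentrality parameter: δ = d·√n = 0.2733 × √156 = 3.4134
Critical value for a two-sided test at α = 0.025: z_{α/2} = 2.241.
Power = Φ(δ − 2.241) + Φ(−δ − 2.241) = Φ(1.172) + Φ(-5.655) = 0.8794 + 0.0000 = 0.8794.

Power ≈ 0.879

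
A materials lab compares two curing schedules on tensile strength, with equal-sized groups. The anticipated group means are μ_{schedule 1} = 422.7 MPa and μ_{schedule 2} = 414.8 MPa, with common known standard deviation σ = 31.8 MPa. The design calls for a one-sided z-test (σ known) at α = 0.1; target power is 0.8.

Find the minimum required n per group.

n = 147 per group

Standardized effect: d = |μ_{schedule 1} − μ_{schedule 2}| / σ = |422.7 − 414.8| / 31.8 = 0.2484
For power 0.8 need Φ(δ − z_{0.1}) = 0.8, so δ = z_{0.1} + z_{0.20} = 1.282 + 0.842 = 2.123.
δ = d·√(n/2) ⇒ n = 2(δ/d)² = 2 × (2.123 / 0.2484)² = 146.08.
Round up to the next whole unit.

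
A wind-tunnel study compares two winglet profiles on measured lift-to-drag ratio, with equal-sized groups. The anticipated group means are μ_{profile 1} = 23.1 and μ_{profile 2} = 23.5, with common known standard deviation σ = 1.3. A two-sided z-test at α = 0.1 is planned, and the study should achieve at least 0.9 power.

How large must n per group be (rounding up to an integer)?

Standardized effect: d = |μ_{profile 1} − μ_{profile 2}| / σ = |23.1 − 23.5| / 1.3 = 0.3077
For power 0.9 need Φ(δ − z_{0.05}) = 0.9, so δ = z_{0.05} + z_{0.10} = 1.645 + 1.282 = 2.926.
(The Φ(−δ − z_{α/2}) term is vanishingly small for δ > 0 and is dropped in the standard sample-size formula.)
δ = d·√(n/2) ⇒ n = 2(δ/d)² = 2 × (2.926 / 0.3077)² = 180.91.
Round up to the next whole unit.

n = 181 per group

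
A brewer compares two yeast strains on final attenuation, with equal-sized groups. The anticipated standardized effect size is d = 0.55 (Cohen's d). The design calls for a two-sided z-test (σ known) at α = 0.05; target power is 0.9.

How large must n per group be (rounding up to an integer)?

n = 70 per group

For power 0.9 need Φ(δ − z_{0.025}) = 0.9, so δ = z_{0.025} + z_{0.10} = 1.960 + 1.282 = 3.242.
(The Φ(−δ − z_{α/2}) term is vanishingly small for δ > 0 and is dropped in the standard sample-size formula.)
δ = d·√(n/2) ⇒ n = 2(δ/d)² = 2 × (3.242 / 0.55)² = 69.47.
Rounding up, n = 70 per group.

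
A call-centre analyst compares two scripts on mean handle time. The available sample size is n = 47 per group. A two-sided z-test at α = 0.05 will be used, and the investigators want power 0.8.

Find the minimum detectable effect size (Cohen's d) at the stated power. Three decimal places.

d ≈ 0.578

Required noncentrality: δ = z_{0.025} + z_{0.20} = 1.960 + 0.842 = 2.802.
(Lower-tail contribution to power is negligible for δ > 0.)
δ = d·√(n/2) ⇒ d = δ/√(n/2) = 2.802/√(47/2) = 0.5779.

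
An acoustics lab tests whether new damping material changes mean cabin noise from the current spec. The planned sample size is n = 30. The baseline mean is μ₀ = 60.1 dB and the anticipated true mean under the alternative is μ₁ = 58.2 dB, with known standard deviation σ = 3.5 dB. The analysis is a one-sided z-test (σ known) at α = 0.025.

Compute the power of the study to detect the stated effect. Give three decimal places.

Power ≈ 0.845

Standardized effect: d = |μ₁ − μ₀| / σ = |58.2 − 60.1| / 3.5 = 0.5429
Noncentrality parameter: δ = d·√n = 0.5429 × √30 = 2.9734
Critical value for a one-sided test at α = 0.025: z_α = 1.960.
Power = Φ(δ − 1.960) = Φ(1.013) = 0.8446.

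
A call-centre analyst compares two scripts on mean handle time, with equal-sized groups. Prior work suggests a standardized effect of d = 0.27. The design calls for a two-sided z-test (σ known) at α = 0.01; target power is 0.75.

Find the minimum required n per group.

n = 290 per group

For power 0.75 need Φ(δ − z_{0.005}) = 0.75, so δ = z_{0.005} + z_{0.25} = 2.576 + 0.674 = 3.250.
(Ignoring the negligible lower-tail rejection probability gives the usual closed-form inversion.)
δ = d·√(n/2) ⇒ n = 2(δ/d)² = 2 × (3.250 / 0.27)² = 289.84.
Rounding up, n = 290 per group.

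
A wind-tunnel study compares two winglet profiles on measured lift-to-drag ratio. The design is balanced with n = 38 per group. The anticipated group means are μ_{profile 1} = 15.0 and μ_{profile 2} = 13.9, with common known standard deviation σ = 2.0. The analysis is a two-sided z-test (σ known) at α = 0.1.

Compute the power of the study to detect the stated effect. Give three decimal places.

Power ≈ 0.774

Standardized effect: d = |μ_{profile 1} − μ_{profile 2}| / σ = |15.0 − 13.9| / 2.0 = 0.5500
Noncentrality parameter: δ = d·√(n/2) = 0.5500 × √(38/2) = 2.3974
Critical value for a two-sided test at α = 0.1: z_{α/2} = 1.645.
Power = Φ(δ − 1.645) + Φ(−δ − 1.645) = Φ(0.753) + Φ(-4.042) = 0.7741 + 0.0000 = 0.7742.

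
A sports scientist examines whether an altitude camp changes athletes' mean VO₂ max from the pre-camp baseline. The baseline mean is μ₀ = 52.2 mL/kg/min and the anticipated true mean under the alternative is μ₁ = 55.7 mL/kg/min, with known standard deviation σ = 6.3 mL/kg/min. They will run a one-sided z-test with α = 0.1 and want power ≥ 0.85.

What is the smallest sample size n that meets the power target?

Standardized effect: d = |μ₁ − μ₀| / σ = |55.7 − 52.2| / 6.3 = 0.5556
Set Φ(δ − 1.282) = 0.85; then δ − 1.282 = Φ⁻¹(0.85) = 1.036, giving δ = 2.318.
δ = d·√n ⇒ n = (δ/d)² = (2.318 / 0.5556)² = 17.41.
Round up to the next whole unit.

n = 18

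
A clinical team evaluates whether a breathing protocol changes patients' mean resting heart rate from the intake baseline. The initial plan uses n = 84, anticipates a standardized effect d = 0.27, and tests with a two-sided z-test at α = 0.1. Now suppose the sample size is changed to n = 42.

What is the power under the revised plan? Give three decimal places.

Power ≈ 0.542

With n = 42: δ = d·√n = 0.27 × √42 = 1.7498. Critical value z_{0.05} = 1.645.
Revised power = Φ(δ − 1.645) + Φ(−δ − 1.645) = Φ(0.105) + Φ(-3.395) = 0.5418 + 0.0003 = 0.5421.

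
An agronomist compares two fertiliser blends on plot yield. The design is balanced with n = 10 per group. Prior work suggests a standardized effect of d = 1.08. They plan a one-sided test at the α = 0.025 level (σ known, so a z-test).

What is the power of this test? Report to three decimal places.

Power ≈ 0.675

Noncentrality parameter: δ = d·√(n/2) = 1.08 × √(10/2) = 2.4150
Critical value for a one-sided test at α = 0.025: z_α = 1.960.
Power = P(Z > 1.960 − δ) = Φ(0.455) = 0.6754.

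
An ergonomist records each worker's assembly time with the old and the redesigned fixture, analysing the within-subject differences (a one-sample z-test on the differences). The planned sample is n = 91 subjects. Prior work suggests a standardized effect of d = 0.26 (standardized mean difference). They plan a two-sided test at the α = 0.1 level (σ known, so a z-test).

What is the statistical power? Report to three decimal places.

Noncentrality parameter: δ = d·√n = 0.26 × √91 = 2.4802
Critical value for a two-sided test at α = 0.1: z_{α/2} = 1.645.
Power = Φ(δ − 1.645) + Φ(−δ − 1.645) = Φ(0.835) + Φ(-4.125) = 0.7983 + 0.0000 = 0.7983.

Power ≈ 0.798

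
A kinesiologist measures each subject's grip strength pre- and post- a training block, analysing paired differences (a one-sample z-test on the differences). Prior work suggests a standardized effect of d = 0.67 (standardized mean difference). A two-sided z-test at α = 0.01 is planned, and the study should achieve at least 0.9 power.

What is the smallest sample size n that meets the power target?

n = 34

For power 0.9 need Φ(δ − z_{0.005}) = 0.9, so δ = z_{0.005} + z_{0.10} = 2.576 + 1.282 = 3.857.
(Ignoring the negligible lower-tail rejection probability gives the usual closed-form inversion.)
δ = d·√n ⇒ n = (δ/d)² = (3.857 / 0.67)² = 33.15.
Round up to the next whole unit.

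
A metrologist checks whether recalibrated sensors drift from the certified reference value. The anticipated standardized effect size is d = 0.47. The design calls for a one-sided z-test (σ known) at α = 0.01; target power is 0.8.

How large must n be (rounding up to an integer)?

Set Φ(δ − 2.326) = 0.8; then δ − 2.326 = Φ⁻¹(0.8) = 0.842, giving δ = 3.168.
δ = d·√n ⇒ n = (δ/d)² = (3.168 / 0.47)² = 45.43.
Round up to the next whole unit.

n = 46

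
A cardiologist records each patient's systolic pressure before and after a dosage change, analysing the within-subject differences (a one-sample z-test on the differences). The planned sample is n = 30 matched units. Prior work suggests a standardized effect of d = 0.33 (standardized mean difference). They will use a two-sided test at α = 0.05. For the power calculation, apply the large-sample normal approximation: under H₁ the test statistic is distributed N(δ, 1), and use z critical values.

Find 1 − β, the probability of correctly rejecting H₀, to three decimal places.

Power ≈ 0.439

Noncentrality parameter: δ = d·√n = 0.33 × √30 = 1.8075
Two-sided α = 0.05 → critical value z_{0.025} = 1.960.
Power = Φ(δ − 1.960) + Φ(−δ − 1.960) = Φ(-0.152) + Φ(-3.767) = 0.4394 + 0.0001 = 0.4395.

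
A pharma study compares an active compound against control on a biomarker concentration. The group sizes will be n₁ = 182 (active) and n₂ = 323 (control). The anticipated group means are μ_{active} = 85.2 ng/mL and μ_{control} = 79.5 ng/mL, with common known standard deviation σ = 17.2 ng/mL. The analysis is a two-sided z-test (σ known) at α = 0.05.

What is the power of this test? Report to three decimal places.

Standardized effect: d = |μ_{active} − μ_{control}| / σ = |85.2 − 79.5| / 17.2 = 0.3314
Noncentrality parameter: δ = d / √(1/n₁ + 1/n₂) = 0.3314 / √(1/182 + 1/323) = 3.5755
Critical value for a two-sided test at α = 0.05: z_{α/2} = 1.960.
Power = Φ(δ − 1.960) + Φ(−δ − 1.960) = Φ(1.616) + Φ(-5.535) = 0.9469 + 0.0000 = 0.9469.

Power ≈ 0.947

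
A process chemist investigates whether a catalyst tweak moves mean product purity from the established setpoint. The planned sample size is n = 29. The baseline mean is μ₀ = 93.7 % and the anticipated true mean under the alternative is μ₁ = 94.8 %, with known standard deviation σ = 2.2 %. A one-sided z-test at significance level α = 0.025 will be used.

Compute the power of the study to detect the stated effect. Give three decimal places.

Standardized effect: d = |μ₁ − μ₀| / σ = |94.8 − 93.7| / 2.2 = 0.5000
Noncentrality parameter: δ = d·√n = 0.5000 × √29 = 2.6926
Critical value for a one-sided test at α = 0.025: z_α = 1.960.
Power = Φ(δ − 1.960) = Φ(0.733) = 0.7681.

Power ≈ 0.768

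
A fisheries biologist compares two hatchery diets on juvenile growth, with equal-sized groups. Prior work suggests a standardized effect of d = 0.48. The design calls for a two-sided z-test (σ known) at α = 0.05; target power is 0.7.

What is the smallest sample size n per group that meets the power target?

Set Φ(δ − 1.960) = 0.7; then δ − 1.960 = Φ⁻¹(0.7) = 0.524, giving δ = 2.484.
(Ignoring the negligible lower-tail rejection probability gives the usual closed-form inversion.)
δ = d·√(n/2) ⇒ n = 2(δ/d)² = 2 × (2.484 / 0.48)² = 53.58.
Round up to the next whole unit.

n = 54 per group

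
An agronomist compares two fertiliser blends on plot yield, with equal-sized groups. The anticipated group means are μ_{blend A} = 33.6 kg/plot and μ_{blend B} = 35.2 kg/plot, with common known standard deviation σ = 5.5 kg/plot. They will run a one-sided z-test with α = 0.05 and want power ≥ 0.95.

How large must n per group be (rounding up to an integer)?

Standardized effect: d = |μ_{blend A} − μ_{blend B}| / σ = |33.6 − 35.2| / 5.5 = 0.2909
Set Φ(δ − 1.645) = 0.95; then δ − 1.645 = Φ⁻¹(0.95) = 1.645, giving δ = 3.290.
δ = d·√(n/2) ⇒ n = 2(δ/d)² = 2 × (3.290 / 0.2909)² = 255.76.
Round up to the next whole unit.

n = 256 per group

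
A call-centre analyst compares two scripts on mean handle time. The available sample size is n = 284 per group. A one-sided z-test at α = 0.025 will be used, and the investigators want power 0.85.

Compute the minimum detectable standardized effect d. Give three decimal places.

d ≈ 0.251

Required noncentrality: δ = z_{0.025} + z_{0.15} = 1.960 + 1.036 = 2.996.
δ = d·√(n/2) ⇒ d = δ/√(n/2) = 2.996/√(284/2) = 0.2515.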